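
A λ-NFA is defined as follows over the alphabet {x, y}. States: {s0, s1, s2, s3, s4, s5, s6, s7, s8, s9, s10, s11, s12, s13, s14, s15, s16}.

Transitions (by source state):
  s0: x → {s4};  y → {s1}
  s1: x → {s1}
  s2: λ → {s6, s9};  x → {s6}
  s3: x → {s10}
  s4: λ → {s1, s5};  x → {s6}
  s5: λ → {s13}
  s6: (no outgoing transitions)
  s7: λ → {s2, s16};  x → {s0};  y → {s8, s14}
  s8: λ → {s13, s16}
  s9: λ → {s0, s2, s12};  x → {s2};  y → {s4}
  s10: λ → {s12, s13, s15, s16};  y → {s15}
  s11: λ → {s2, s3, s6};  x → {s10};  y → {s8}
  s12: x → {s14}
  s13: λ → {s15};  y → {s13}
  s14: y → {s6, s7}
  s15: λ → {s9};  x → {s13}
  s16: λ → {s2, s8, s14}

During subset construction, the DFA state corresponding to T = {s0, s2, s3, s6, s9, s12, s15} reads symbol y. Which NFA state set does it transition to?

s0 on y → {s1}.
s9 on y → {s4}.
No y-transition from s2, s3, s6, s12, s15.
Union after reading y: {s1, s4}.
Now take the λ-closure:
From s4 via λ: add s5.
From s5 via λ: add s13.
From s13 via λ: add s15.
From s15 via λ: add s9.
From s9 via λ: add s0, s2, s12.
From s2 via λ: add s6.
No new states can be added; the closed set is {s0, s1, s2, s4, s5, s6, s9, s12, s13, s15}.

{s0, s1, s2, s4, s5, s6, s9, s12, s13, s15}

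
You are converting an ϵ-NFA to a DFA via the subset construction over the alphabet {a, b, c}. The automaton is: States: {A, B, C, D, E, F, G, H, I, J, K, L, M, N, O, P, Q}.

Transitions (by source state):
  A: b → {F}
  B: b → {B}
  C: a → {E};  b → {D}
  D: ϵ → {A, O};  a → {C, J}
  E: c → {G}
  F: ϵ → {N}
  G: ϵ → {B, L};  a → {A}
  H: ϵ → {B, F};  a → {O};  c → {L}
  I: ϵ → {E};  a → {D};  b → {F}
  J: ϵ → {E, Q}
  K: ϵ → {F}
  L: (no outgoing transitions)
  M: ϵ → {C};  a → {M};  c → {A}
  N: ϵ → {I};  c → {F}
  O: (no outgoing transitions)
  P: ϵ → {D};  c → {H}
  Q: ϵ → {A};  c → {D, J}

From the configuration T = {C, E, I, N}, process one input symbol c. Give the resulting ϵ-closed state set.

E on c → {G}.
N on c → {F}.
No c-transition from C, I.
Union after reading c: {F, G}.
Now take the ϵ-closure:
From F via ϵ: add N.
From G via ϵ: add B, L.
From N via ϵ: add I.
From I via ϵ: add E.
No new states can be added; the closed set is {B, E, F, G, I, L, N}.

{B, E, F, G, I, L, N}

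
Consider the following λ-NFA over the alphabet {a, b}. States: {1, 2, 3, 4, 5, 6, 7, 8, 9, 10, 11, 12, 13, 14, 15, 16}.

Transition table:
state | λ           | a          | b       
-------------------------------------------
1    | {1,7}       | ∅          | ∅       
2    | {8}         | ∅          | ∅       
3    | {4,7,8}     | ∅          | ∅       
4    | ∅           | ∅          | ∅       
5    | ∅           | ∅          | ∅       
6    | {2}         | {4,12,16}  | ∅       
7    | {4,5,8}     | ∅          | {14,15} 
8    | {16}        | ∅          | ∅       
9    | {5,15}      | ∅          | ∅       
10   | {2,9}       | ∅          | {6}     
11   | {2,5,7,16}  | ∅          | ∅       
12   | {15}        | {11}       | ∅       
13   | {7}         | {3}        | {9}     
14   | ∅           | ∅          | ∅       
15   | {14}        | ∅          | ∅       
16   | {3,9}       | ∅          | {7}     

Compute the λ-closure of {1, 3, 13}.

Start with {1, 3, 13}.
From 1 via λ: add 7.
From 3 via λ: add 4, 8.
From 7 via λ: add 5.
From 8 via λ: add 16.
From 16 via λ: add 9.
From 9 via λ: add 15.
From 15 via λ: add 14.
No new states can be added; the closed set is {1, 3, 4, 5, 7, 8, 9, 13, 14, 15, 16}.

{1, 3, 4, 5, 7, 8, 9, 13, 14, 15, 16}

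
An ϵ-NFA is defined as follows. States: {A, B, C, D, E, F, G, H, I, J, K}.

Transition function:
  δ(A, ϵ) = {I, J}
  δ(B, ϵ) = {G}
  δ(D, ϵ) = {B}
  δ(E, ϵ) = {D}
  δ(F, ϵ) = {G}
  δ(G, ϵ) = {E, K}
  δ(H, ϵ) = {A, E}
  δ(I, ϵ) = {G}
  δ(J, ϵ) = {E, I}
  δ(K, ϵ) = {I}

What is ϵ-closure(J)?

Start with {J}.
From J via ϵ: add E, I.
From E via ϵ: add D.
From I via ϵ: add G.
From D via ϵ: add B.
From G via ϵ: add K.
No new states can be added; the closed set is {B, D, E, G, I, J, K}.

{B, D, E, G, I, J, K}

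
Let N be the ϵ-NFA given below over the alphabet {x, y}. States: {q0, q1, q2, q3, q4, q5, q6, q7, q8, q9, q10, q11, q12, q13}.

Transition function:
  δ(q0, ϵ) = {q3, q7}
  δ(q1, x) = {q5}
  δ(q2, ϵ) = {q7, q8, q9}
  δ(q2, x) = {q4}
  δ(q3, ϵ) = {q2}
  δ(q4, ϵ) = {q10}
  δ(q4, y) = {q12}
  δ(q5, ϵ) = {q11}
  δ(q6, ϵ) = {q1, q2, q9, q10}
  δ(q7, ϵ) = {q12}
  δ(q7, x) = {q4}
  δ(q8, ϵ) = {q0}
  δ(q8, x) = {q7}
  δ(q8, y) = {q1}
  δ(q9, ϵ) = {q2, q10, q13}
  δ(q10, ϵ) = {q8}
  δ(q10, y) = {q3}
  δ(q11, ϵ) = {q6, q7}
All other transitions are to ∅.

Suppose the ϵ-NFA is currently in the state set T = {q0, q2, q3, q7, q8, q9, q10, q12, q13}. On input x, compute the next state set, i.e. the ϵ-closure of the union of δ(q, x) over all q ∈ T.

{q0, q2, q3, q4, q7, q8, q9, q10, q12, q13}

q2 on x → {q4}.
q7 on x → {q4}.
q8 on x → {q7}.
No x-transition from q0, q3, q9, q10, q12, q13.
Union after reading x: {q4, q7}.
Now take the ϵ-closure:
From q4 via ϵ: add q10.
From q7 via ϵ: add q12.
From q10 via ϵ: add q8.
From q8 via ϵ: add q0.
From q0 via ϵ: add q3.
From q3 via ϵ: add q2.
From q2 via ϵ: add q9.
From q9 via ϵ: add q13.
No new states can be added; the closed set is {q0, q2, q3, q4, q7, q8, q9, q10, q12, q13}.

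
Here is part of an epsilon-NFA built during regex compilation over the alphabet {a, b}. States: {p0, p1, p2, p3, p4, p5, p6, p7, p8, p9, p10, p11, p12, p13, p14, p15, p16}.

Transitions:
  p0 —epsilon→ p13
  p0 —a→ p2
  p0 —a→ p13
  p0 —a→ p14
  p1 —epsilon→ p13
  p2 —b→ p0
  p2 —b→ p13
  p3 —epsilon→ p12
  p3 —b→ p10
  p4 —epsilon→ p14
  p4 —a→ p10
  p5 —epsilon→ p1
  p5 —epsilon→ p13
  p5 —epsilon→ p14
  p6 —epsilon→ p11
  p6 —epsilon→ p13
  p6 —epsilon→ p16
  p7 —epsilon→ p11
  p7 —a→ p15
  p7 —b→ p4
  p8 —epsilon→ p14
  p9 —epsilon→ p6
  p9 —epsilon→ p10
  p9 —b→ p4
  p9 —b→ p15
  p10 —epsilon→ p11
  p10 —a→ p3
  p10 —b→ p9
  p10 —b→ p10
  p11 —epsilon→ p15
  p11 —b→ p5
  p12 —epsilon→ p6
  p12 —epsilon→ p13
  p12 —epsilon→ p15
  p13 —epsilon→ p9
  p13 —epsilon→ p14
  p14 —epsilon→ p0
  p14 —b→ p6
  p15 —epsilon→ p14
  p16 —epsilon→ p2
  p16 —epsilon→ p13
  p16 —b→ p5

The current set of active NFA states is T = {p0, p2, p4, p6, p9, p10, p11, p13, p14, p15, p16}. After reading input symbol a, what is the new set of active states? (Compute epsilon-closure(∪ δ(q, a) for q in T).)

p0 on a → {p2, p13, p14}.
p4 on a → {p10}.
p10 on a → {p3}.
No a-transition from p2, p6, p9, p11, p13, p14, p15, p16.
Union after reading a: {p2, p3, p10, p13, p14}.
Now take the epsilon-closure:
From p3 via epsilon: add p12.
From p10 via epsilon: add p11.
From p13 via epsilon: add p9.
From p14 via epsilon: add p0.
From p9 via epsilon: add p6.
From p11 via epsilon: add p15.
From p6 via epsilon: add p16.
No new states can be added; the closed set is {p0, p2, p3, p6, p9, p10, p11, p12, p13, p14, p15, p16}.

{p0, p2, p3, p6, p9, p10, p11, p12, p13, p14, p15, p16}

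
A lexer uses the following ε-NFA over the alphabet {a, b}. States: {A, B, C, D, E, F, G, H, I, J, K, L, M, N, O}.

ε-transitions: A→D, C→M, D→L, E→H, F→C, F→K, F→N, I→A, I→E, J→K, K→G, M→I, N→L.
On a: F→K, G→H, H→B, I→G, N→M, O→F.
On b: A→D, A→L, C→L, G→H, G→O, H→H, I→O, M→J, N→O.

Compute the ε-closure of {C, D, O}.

Start with {C, D, O}.
From C via ε: add M.
From D via ε: add L.
From M via ε: add I.
From I via ε: add A, E.
From E via ε: add H.
No new states can be added; the closed set is {A, C, D, E, H, I, L, M, O}.

{A, C, D, E, H, I, L, M, O}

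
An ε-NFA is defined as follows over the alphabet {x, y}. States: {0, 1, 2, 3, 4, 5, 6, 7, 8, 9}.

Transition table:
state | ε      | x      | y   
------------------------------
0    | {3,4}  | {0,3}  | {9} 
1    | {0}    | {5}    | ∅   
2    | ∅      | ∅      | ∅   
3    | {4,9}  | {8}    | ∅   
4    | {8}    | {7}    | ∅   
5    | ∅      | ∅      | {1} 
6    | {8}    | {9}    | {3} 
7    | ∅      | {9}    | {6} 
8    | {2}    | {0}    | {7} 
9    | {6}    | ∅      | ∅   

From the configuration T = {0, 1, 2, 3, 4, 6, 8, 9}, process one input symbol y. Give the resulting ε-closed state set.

{2, 3, 4, 6, 7, 8, 9}

0 on y → {9}.
6 on y → {3}.
8 on y → {7}.
No y-transition from 1, 2, 3, 4, 9.
Union after reading y: {3, 7, 9}.
Now take the ε-closure:
From 3 via ε: add 4.
From 9 via ε: add 6.
From 4 via ε: add 8.
From 8 via ε: add 2.
No new states can be added; the closed set is {2, 3, 4, 6, 7, 8, 9}.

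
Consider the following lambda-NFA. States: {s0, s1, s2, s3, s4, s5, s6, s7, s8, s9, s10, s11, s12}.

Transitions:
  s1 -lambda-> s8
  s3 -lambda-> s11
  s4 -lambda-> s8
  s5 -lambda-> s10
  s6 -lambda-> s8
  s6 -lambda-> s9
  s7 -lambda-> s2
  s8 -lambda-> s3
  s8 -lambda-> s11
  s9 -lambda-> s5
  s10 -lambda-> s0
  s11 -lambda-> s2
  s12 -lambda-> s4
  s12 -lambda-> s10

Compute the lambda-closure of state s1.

{s1, s2, s3, s8, s11}

Start with {s1}.
From s1 via lambda: add s8.
From s8 via lambda: add s3, s11.
From s11 via lambda: add s2.
No new states can be added; the closed set is {s1, s2, s3, s8, s11}.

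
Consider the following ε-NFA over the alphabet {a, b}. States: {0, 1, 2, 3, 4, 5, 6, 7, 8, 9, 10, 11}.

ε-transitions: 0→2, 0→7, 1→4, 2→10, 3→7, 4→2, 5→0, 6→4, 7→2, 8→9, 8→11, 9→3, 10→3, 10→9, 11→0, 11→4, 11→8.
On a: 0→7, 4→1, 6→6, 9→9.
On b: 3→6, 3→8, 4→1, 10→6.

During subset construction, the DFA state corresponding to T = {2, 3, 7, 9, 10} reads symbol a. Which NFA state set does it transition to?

{2, 3, 7, 9, 10}

9 on a → {9}.
No a-transition from 2, 3, 7, 10.
Union after reading a: {9}.
Now take the ε-closure:
From 9 via ε: add 3.
From 3 via ε: add 7.
From 7 via ε: add 2.
From 2 via ε: add 10.
No new states can be added; the closed set is {2, 3, 7, 9, 10}.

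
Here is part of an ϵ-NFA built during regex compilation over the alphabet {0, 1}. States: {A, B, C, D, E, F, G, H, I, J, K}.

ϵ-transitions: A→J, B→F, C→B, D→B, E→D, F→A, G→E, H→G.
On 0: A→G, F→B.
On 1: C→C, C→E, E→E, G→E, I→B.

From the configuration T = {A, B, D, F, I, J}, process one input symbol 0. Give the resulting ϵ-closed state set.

{A, B, D, E, F, G, J}

A on 0 → {G}.
F on 0 → {B}.
No 0-transition from B, D, I, J.
Union after reading 0: {B, G}.
Now take the ϵ-closure:
From B via ϵ: add F.
From G via ϵ: add E.
From E via ϵ: add D.
From F via ϵ: add A.
From A via ϵ: add J.
No new states can be added; the closed set is {A, B, D, E, F, G, J}.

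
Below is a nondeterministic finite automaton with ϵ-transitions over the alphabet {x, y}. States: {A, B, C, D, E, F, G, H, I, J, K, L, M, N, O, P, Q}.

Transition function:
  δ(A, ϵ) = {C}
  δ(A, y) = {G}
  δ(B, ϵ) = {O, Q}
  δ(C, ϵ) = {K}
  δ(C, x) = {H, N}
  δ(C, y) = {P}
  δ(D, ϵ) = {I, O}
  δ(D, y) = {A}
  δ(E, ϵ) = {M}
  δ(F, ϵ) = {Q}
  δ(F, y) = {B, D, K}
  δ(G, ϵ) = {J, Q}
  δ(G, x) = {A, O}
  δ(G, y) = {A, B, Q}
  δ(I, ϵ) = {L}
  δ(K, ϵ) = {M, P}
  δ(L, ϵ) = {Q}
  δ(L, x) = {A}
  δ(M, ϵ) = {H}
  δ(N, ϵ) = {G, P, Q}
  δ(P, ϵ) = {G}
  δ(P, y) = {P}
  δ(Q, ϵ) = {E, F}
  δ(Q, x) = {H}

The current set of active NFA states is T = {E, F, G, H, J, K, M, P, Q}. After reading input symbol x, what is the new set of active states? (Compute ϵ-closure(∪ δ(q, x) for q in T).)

{A, C, E, F, G, H, J, K, M, O, P, Q}

G on x → {A, O}.
Q on x → {H}.
No x-transition from E, F, H, J, K, M, P.
Union after reading x: {A, H, O}.
Now take the ϵ-closure:
From A via ϵ: add C.
From C via ϵ: add K.
From K via ϵ: add M, P.
From P via ϵ: add G.
From G via ϵ: add J, Q.
From Q via ϵ: add E, F.
No new states can be added; the closed set is {A, C, E, F, G, H, J, K, M, O, P, Q}.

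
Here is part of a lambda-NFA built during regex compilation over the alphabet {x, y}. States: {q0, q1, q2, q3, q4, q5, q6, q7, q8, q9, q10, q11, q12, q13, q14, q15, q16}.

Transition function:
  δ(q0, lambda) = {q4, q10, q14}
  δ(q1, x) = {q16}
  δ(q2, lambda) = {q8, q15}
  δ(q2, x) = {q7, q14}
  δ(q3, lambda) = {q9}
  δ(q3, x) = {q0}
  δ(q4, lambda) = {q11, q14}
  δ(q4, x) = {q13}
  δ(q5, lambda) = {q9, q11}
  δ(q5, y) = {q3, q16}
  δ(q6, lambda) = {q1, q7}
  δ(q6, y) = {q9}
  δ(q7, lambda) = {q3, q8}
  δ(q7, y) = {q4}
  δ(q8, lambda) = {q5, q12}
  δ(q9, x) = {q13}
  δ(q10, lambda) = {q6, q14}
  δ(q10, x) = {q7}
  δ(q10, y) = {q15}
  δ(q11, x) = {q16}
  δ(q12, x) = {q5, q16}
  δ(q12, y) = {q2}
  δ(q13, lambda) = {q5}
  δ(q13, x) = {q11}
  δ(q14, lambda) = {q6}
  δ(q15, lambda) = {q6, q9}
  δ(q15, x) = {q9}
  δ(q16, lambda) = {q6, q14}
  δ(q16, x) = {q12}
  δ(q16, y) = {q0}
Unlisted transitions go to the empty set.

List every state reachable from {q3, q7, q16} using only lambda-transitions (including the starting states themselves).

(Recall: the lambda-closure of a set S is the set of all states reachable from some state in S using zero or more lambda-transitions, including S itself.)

Start with {q3, q7, q16}.
From q3 via lambda: add q9.
From q7 via lambda: add q8.
From q16 via lambda: add q6, q14.
From q6 via lambda: add q1.
From q8 via lambda: add q5, q12.
From q5 via lambda: add q11.
No new states can be added; the closed set is {q1, q3, q5, q6, q7, q8, q9, q11, q12, q14, q16}.

{q1, q3, q5, q6, q7, q8, q9, q11, q12, q14, q16}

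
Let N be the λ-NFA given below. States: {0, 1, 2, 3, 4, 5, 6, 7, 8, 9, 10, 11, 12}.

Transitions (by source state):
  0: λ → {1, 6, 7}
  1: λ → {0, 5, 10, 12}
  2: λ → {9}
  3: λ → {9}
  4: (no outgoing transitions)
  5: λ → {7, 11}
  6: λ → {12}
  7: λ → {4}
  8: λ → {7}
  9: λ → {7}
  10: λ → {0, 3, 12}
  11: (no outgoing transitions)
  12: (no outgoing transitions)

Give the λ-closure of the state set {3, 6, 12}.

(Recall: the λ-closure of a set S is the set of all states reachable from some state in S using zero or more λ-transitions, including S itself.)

Start with {3, 6, 12}.
From 3 via λ: add 9.
From 9 via λ: add 7.
From 7 via λ: add 4.
No new states can be added; the closed set is {3, 4, 6, 7, 9, 12}.

{3, 4, 6, 7, 9, 12}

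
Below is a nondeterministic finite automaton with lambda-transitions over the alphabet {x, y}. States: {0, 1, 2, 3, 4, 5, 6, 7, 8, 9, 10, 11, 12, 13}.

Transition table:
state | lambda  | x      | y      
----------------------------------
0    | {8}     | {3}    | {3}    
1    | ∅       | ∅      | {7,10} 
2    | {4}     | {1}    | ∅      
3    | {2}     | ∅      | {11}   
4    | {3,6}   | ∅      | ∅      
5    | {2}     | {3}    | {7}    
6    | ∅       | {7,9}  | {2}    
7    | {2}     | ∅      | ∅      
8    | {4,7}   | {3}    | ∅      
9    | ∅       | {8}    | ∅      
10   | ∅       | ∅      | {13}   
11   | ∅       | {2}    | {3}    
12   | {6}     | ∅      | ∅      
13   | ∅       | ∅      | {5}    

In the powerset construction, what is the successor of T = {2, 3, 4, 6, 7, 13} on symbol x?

{1, 2, 3, 4, 6, 7, 9}

2 on x → {1}.
6 on x → {7, 9}.
No x-transition from 3, 4, 7, 13.
Union after reading x: {1, 7, 9}.
Now take the lambda-closure:
From 7 via lambda: add 2.
From 2 via lambda: add 4.
From 4 via lambda: add 3, 6.
No new states can be added; the closed set is {1, 2, 3, 4, 6, 7, 9}.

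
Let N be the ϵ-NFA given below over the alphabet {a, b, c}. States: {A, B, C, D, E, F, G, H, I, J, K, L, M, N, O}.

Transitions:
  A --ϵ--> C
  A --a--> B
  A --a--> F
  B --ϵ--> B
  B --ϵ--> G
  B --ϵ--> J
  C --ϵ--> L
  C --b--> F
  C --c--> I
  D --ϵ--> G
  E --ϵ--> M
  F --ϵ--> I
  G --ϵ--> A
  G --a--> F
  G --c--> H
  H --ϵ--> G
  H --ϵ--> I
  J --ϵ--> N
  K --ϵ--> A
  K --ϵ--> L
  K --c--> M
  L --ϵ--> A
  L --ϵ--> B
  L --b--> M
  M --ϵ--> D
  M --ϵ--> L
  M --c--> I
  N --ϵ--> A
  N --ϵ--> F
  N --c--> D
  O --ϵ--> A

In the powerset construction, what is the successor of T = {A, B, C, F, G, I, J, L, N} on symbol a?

A on a → {B, F}.
G on a → {F}.
No a-transition from B, C, F, I, J, L, N.
Union after reading a: {B, F}.
Now take the ϵ-closure:
From B via ϵ: add G, J.
From F via ϵ: add I.
From G via ϵ: add A.
From J via ϵ: add N.
From A via ϵ: add C.
From C via ϵ: add L.
No new states can be added; the closed set is {A, B, C, F, G, I, J, L, N}.

{A, B, C, F, G, I, J, L, N}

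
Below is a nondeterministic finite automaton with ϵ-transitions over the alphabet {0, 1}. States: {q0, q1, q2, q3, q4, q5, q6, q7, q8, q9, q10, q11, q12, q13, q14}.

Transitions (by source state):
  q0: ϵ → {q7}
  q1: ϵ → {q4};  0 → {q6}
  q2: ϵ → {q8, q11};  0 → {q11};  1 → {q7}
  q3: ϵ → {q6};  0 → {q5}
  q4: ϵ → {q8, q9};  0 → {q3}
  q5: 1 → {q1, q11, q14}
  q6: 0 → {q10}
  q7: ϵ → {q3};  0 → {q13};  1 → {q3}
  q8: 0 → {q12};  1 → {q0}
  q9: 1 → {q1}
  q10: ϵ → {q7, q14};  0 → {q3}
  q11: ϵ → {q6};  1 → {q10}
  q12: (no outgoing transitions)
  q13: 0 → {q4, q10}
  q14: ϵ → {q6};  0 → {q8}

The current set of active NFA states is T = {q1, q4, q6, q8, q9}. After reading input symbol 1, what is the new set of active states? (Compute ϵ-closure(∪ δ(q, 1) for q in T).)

{q0, q1, q3, q4, q6, q7, q8, q9}

q8 on 1 → {q0}.
q9 on 1 → {q1}.
No 1-transition from q1, q4, q6.
Union after reading 1: {q0, q1}.
Now take the ϵ-closure:
From q0 via ϵ: add q7.
From q1 via ϵ: add q4.
From q4 via ϵ: add q8, q9.
From q7 via ϵ: add q3.
From q3 via ϵ: add q6.
No new states can be added; the closed set is {q0, q1, q3, q4, q6, q7, q8, q9}.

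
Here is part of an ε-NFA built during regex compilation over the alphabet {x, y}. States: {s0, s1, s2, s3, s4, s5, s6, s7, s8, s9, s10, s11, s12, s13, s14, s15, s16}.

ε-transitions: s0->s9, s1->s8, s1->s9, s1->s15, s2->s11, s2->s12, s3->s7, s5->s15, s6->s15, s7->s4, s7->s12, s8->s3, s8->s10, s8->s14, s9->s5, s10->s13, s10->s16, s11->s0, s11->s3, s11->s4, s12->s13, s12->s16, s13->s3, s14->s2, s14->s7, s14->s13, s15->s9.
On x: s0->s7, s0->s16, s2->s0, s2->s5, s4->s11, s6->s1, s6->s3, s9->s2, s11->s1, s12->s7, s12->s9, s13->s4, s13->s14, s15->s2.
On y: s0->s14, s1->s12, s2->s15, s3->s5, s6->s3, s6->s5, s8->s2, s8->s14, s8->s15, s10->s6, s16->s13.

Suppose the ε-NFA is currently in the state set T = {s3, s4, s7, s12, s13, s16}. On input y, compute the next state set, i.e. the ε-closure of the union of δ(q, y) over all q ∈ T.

s3 on y → {s5}.
s16 on y → {s13}.
No y-transition from s4, s7, s12, s13.
Union after reading y: {s5, s13}.
Now take the ε-closure:
From s5 via ε: add s15.
From s13 via ε: add s3.
From s3 via ε: add s7.
From s15 via ε: add s9.
From s7 via ε: add s4, s12.
From s12 via ε: add s16.
No new states can be added; the closed set is {s3, s4, s5, s7, s9, s12, s13, s15, s16}.

{s3, s4, s5, s7, s9, s12, s13, s15, s16}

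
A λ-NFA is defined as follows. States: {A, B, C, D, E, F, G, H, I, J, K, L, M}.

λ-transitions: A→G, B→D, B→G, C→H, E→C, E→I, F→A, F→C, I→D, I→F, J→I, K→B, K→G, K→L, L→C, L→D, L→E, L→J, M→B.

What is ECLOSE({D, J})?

Start with {D, J}.
From J via λ: add I.
From I via λ: add F.
From F via λ: add A, C.
From A via λ: add G.
From C via λ: add H.
No new states can be added; the closed set is {A, C, D, F, G, H, I, J}.

{A, C, D, F, G, H, I, J}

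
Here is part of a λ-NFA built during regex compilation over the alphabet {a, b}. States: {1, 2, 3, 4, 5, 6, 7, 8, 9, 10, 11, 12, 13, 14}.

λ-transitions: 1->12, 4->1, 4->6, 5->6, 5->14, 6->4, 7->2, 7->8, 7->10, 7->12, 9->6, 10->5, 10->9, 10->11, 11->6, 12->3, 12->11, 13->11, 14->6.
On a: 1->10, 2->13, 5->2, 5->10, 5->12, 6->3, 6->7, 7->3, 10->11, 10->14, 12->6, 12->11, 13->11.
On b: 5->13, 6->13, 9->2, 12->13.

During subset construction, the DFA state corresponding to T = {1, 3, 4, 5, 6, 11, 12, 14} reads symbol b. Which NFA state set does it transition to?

5 on b → {13}.
6 on b → {13}.
12 on b → {13}.
No b-transition from 1, 3, 4, 11, 14.
Union after reading b: {13}.
Now take the λ-closure:
From 13 via λ: add 11.
From 11 via λ: add 6.
From 6 via λ: add 4.
From 4 via λ: add 1.
From 1 via λ: add 12.
From 12 via λ: add 3.
No new states can be added; the closed set is {1, 3, 4, 6, 11, 12, 13}.

{1, 3, 4, 6, 11, 12, 13}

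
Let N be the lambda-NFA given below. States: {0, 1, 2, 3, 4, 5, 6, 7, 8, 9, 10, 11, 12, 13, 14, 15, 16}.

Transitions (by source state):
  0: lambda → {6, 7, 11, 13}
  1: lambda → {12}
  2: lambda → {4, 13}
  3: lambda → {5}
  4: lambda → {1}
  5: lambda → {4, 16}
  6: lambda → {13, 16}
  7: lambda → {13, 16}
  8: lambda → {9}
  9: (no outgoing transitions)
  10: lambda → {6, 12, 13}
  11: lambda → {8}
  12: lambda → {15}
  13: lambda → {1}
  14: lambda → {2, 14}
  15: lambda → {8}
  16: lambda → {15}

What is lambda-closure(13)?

{1, 8, 9, 12, 13, 15}

Start with {13}.
From 13 via lambda: add 1.
From 1 via lambda: add 12.
From 12 via lambda: add 15.
From 15 via lambda: add 8.
From 8 via lambda: add 9.
No new states can be added; the closed set is {1, 8, 9, 12, 13, 15}.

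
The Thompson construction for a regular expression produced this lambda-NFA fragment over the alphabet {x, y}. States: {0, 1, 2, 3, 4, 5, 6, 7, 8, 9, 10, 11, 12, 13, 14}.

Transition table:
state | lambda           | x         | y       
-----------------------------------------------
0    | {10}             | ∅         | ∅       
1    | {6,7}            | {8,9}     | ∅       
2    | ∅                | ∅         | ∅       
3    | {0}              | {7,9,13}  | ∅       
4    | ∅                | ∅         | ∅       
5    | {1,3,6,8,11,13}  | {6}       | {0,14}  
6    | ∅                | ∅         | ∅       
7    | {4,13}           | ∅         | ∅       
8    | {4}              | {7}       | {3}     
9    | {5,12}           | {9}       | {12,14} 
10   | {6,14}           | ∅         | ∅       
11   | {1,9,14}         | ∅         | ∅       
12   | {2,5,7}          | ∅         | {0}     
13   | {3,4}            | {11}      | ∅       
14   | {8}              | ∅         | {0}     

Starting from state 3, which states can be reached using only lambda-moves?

Start with {3}.
From 3 via lambda: add 0.
From 0 via lambda: add 10.
From 10 via lambda: add 6, 14.
From 14 via lambda: add 8.
From 8 via lambda: add 4.
No new states can be added; the closed set is {0, 3, 4, 6, 8, 10, 14}.

{0, 3, 4, 6, 8, 10, 14}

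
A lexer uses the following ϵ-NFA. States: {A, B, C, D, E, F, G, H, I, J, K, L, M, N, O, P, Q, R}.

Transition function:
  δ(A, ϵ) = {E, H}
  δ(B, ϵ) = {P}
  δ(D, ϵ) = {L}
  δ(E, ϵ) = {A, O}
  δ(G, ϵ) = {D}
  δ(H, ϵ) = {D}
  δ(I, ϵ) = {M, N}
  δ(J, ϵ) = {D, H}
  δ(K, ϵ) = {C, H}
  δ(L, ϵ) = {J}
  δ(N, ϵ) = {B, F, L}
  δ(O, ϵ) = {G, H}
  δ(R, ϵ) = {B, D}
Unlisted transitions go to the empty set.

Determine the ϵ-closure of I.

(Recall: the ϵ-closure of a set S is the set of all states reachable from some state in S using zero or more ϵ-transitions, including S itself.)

Start with {I}.
From I via ϵ: add M, N.
From N via ϵ: add B, F, L.
From B via ϵ: add P.
From L via ϵ: add J.
From J via ϵ: add D, H.
No new states can be added; the closed set is {B, D, F, H, I, J, L, M, N, P}.

{B, D, F, H, I, J, L, M, N, P}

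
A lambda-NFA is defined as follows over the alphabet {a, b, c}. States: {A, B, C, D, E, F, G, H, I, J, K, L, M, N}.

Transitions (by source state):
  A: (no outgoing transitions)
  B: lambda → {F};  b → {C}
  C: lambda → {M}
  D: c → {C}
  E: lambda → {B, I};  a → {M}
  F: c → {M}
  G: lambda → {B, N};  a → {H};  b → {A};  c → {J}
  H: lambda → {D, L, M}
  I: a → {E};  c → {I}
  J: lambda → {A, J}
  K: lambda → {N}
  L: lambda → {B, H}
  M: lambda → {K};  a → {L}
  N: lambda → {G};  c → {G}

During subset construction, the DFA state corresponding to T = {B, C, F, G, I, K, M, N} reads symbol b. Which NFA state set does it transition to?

{A, B, C, F, G, K, M, N}

B on b → {C}.
G on b → {A}.
No b-transition from C, F, I, K, M, N.
Union after reading b: {A, C}.
Now take the lambda-closure:
From C via lambda: add M.
From M via lambda: add K.
From K via lambda: add N.
From N via lambda: add G.
From G via lambda: add B.
From B via lambda: add F.
No new states can be added; the closed set is {A, B, C, F, G, K, M, N}.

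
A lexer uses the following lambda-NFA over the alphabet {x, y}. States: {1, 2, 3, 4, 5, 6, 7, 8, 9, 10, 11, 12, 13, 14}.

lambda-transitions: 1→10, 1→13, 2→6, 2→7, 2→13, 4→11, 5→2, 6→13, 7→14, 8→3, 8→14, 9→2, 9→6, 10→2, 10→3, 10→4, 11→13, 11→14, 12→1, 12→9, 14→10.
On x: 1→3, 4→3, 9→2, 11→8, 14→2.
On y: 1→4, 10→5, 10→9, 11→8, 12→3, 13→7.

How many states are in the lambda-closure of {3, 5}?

10

Start with {3, 5}.
From 5 via lambda: add 2.
From 2 via lambda: add 6, 7, 13.
From 7 via lambda: add 14.
From 14 via lambda: add 10.
From 10 via lambda: add 4.
From 4 via lambda: add 11.
lambda-closure = {2, 3, 4, 5, 6, 7, 10, 11, 13, 14}, which has 10 states.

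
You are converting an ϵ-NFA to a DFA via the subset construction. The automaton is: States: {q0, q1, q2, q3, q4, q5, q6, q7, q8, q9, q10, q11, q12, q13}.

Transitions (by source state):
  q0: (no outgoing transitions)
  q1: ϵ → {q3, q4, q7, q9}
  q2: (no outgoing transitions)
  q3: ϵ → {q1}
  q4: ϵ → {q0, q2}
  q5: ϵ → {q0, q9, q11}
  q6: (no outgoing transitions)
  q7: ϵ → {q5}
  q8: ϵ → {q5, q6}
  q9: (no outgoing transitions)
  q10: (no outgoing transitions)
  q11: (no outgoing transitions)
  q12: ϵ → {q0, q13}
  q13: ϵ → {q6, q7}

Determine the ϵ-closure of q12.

{q0, q5, q6, q7, q9, q11, q12, q13}

Start with {q12}.
From q12 via ϵ: add q0, q13.
From q13 via ϵ: add q6, q7.
From q7 via ϵ: add q5.
From q5 via ϵ: add q9, q11.
No new states can be added; the closed set is {q0, q5, q6, q7, q9, q11, q12, q13}.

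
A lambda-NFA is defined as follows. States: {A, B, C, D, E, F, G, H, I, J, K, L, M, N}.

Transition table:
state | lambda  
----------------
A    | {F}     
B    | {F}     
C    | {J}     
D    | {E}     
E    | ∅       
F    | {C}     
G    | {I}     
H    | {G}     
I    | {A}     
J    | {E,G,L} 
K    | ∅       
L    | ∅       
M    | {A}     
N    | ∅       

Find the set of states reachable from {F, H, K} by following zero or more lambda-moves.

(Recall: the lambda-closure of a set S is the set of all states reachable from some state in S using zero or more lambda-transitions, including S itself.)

Start with {F, H, K}.
From F via lambda: add C.
From H via lambda: add G.
From C via lambda: add J.
From G via lambda: add I.
From I via lambda: add A.
From J via lambda: add E, L.
No new states can be added; the closed set is {A, C, E, F, G, H, I, J, K, L}.

{A, C, E, F, G, H, I, J, K, L}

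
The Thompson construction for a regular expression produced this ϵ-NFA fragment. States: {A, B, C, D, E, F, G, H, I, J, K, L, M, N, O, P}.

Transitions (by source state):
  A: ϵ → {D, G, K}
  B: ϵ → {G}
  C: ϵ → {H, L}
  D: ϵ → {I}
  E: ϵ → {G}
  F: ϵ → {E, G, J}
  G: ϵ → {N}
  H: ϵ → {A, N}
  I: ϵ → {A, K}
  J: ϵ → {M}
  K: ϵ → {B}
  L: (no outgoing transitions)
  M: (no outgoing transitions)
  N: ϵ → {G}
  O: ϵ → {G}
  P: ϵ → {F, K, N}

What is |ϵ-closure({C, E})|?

11

Start with {C, E}.
From C via ϵ: add H, L.
From E via ϵ: add G.
From G via ϵ: add N.
From H via ϵ: add A.
From A via ϵ: add D, K.
From D via ϵ: add I.
From K via ϵ: add B.
ϵ-closure = {A, B, C, D, E, G, H, I, K, L, N}, which has 11 states.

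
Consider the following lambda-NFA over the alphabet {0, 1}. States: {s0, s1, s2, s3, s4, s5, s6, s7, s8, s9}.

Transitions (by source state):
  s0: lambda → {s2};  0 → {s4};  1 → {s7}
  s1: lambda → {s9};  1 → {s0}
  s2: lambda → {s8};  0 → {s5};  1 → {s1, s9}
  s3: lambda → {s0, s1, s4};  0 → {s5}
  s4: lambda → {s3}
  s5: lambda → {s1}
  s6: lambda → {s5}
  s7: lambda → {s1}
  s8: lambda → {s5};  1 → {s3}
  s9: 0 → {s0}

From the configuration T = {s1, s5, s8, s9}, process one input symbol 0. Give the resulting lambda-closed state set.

s9 on 0 → {s0}.
No 0-transition from s1, s5, s8.
Union after reading 0: {s0}.
Now take the lambda-closure:
From s0 via lambda: add s2.
From s2 via lambda: add s8.
From s8 via lambda: add s5.
From s5 via lambda: add s1.
From s1 via lambda: add s9.
No new states can be added; the closed set is {s0, s1, s2, s5, s8, s9}.

{s0, s1, s2, s5, s8, s9}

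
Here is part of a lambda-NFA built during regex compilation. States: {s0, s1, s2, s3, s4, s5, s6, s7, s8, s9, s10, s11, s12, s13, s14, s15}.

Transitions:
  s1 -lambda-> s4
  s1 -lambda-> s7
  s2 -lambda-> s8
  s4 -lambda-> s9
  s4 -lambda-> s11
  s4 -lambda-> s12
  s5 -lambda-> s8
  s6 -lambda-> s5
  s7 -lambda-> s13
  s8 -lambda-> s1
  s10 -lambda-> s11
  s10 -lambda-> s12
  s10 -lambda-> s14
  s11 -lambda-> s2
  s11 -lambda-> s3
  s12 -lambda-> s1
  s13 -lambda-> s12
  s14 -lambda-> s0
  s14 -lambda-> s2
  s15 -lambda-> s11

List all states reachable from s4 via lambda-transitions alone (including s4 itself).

{s1, s2, s3, s4, s7, s8, s9, s11, s12, s13}

Start with {s4}.
From s4 via lambda: add s9, s11, s12.
From s11 via lambda: add s2, s3.
From s12 via lambda: add s1.
From s1 via lambda: add s7.
From s2 via lambda: add s8.
From s7 via lambda: add s13.
No new states can be added; the closed set is {s1, s2, s3, s4, s7, s8, s9, s11, s12, s13}.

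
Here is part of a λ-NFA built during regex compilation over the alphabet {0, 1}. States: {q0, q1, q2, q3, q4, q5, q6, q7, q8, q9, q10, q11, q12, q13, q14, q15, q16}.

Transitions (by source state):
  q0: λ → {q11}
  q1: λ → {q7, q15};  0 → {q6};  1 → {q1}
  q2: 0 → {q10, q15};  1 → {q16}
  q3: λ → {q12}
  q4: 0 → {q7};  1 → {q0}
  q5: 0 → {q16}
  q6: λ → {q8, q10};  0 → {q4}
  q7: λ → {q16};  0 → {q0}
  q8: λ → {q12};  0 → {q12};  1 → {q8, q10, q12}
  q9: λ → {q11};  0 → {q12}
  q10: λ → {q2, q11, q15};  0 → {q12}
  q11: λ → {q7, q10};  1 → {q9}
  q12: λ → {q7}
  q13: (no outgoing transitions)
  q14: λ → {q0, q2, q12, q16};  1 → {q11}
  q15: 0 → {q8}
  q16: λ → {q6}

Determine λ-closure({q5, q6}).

Start with {q5, q6}.
From q6 via λ: add q8, q10.
From q8 via λ: add q12.
From q10 via λ: add q2, q11, q15.
From q11 via λ: add q7.
From q7 via λ: add q16.
No new states can be added; the closed set is {q2, q5, q6, q7, q8, q10, q11, q12, q15, q16}.

{q2, q5, q6, q7, q8, q10, q11, q12, q15, q16}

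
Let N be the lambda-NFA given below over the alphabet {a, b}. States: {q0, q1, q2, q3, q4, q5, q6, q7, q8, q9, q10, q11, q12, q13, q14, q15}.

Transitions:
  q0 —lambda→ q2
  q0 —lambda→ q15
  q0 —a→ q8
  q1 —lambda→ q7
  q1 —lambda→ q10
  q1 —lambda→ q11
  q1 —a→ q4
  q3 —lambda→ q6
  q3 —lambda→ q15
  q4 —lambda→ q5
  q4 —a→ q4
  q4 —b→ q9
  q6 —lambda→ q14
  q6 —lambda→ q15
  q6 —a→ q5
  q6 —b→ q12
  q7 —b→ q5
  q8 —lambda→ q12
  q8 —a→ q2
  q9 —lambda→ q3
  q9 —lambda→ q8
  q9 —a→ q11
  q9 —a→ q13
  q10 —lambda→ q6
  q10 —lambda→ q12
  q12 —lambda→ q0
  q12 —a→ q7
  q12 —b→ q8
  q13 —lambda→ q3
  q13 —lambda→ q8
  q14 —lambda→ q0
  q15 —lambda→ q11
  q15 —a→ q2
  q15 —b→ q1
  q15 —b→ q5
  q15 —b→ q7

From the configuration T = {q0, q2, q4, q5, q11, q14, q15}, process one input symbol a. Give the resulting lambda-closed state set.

q0 on a → {q8}.
q4 on a → {q4}.
q15 on a → {q2}.
No a-transition from q2, q5, q11, q14.
Union after reading a: {q2, q4, q8}.
Now take the lambda-closure:
From q4 via lambda: add q5.
From q8 via lambda: add q12.
From q12 via lambda: add q0.
From q0 via lambda: add q15.
From q15 via lambda: add q11.
No new states can be added; the closed set is {q0, q2, q4, q5, q8, q11, q12, q15}.

{q0, q2, q4, q5, q8, q11, q12, q15}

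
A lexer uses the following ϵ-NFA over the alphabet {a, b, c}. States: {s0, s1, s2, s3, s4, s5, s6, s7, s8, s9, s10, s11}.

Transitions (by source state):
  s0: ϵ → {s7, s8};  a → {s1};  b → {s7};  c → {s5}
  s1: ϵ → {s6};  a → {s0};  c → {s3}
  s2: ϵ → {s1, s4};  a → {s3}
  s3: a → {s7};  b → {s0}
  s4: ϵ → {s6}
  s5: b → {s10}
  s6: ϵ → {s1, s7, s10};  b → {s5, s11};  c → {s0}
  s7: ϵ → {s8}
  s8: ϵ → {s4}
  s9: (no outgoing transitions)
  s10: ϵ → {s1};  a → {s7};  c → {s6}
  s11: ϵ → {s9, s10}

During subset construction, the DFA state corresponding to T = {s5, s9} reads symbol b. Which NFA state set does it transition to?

s5 on b → {s10}.
No b-transition from s9.
Union after reading b: {s10}.
Now take the ϵ-closure:
From s10 via ϵ: add s1.
From s1 via ϵ: add s6.
From s6 via ϵ: add s7.
From s7 via ϵ: add s8.
From s8 via ϵ: add s4.
No new states can be added; the closed set is {s1, s4, s6, s7, s8, s10}.

{s1, s4, s6, s7, s8, s10}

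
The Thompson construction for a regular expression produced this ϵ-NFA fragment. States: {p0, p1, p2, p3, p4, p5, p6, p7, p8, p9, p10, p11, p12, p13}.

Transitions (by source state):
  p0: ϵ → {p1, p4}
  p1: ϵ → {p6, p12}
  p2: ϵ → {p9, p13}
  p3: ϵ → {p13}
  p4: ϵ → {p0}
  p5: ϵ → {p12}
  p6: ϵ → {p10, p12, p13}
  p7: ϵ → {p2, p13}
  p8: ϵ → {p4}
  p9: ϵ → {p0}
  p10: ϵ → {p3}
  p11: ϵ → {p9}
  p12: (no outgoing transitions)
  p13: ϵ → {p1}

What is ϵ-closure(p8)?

{p0, p1, p3, p4, p6, p8, p10, p12, p13}

Start with {p8}.
From p8 via ϵ: add p4.
From p4 via ϵ: add p0.
From p0 via ϵ: add p1.
From p1 via ϵ: add p6, p12.
From p6 via ϵ: add p10, p13.
From p10 via ϵ: add p3.
No new states can be added; the closed set is {p0, p1, p3, p4, p6, p8, p10, p12, p13}.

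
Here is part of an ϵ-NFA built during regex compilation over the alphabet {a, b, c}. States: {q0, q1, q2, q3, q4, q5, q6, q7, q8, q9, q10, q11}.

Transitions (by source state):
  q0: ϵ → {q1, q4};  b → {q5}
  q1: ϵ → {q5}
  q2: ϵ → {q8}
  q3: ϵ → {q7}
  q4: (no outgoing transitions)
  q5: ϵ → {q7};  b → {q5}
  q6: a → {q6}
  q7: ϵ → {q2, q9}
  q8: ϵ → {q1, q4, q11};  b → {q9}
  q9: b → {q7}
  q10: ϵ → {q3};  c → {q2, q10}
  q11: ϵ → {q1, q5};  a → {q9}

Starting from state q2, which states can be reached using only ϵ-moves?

Start with {q2}.
From q2 via ϵ: add q8.
From q8 via ϵ: add q1, q4, q11.
From q1 via ϵ: add q5.
From q5 via ϵ: add q7.
From q7 via ϵ: add q9.
No new states can be added; the closed set is {q1, q2, q4, q5, q7, q8, q9, q11}.

{q1, q2, q4, q5, q7, q8, q9, q11}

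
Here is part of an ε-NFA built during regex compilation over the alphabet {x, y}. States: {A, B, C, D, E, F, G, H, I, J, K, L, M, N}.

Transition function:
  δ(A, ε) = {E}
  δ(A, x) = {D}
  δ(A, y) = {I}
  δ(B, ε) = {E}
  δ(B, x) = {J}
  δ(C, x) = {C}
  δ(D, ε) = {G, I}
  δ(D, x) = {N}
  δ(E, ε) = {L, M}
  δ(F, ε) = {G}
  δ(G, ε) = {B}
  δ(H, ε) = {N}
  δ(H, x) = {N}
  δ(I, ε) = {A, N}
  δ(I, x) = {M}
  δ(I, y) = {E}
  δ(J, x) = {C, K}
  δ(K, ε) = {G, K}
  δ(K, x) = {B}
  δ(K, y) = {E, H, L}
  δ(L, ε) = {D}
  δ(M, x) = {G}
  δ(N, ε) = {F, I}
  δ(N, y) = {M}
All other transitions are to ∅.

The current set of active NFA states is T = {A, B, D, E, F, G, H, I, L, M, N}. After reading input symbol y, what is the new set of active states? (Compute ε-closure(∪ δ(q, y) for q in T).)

{A, B, D, E, F, G, I, L, M, N}

A on y → {I}.
I on y → {E}.
N on y → {M}.
No y-transition from B, D, E, F, G, H, L, M.
Union after reading y: {E, I, M}.
Now take the ε-closure:
From E via ε: add L.
From I via ε: add A, N.
From L via ε: add D.
From N via ε: add F.
From D via ε: add G.
From G via ε: add B.
No new states can be added; the closed set is {A, B, D, E, F, G, I, L, M, N}.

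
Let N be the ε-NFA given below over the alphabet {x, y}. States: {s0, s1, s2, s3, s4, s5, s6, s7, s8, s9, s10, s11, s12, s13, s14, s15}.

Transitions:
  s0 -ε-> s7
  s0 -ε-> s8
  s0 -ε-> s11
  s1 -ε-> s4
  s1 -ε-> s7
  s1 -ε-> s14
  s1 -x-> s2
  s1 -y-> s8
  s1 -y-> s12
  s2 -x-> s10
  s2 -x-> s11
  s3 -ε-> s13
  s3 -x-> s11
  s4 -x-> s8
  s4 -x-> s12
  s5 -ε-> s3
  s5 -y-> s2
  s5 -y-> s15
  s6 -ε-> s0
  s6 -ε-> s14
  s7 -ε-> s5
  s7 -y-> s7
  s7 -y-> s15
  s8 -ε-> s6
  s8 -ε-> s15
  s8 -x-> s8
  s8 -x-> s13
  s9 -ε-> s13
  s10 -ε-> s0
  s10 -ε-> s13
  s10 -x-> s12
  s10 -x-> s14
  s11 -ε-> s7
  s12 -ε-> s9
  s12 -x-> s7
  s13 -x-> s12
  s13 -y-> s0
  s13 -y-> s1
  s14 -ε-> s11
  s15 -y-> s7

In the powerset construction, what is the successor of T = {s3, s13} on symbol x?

s3 on x → {s11}.
s13 on x → {s12}.
Union after reading x: {s11, s12}.
Now take the ε-closure:
From s11 via ε: add s7.
From s12 via ε: add s9.
From s7 via ε: add s5.
From s9 via ε: add s13.
From s5 via ε: add s3.
No new states can be added; the closed set is {s3, s5, s7, s9, s11, s12, s13}.

{s3, s5, s7, s9, s11, s12, s13}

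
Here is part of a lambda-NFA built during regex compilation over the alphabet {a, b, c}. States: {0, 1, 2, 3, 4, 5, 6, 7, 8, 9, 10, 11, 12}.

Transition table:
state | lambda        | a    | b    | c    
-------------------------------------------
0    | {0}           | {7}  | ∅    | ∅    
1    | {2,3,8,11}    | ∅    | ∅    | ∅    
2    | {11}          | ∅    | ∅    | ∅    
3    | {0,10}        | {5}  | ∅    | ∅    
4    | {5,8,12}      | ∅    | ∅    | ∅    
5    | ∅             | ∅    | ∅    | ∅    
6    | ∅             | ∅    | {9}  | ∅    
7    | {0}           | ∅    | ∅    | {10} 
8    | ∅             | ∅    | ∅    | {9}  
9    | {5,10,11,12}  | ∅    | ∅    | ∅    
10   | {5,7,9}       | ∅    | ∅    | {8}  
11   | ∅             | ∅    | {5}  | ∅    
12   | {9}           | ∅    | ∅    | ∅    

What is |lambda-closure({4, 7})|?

Start with {4, 7}.
From 4 via lambda: add 5, 8, 12.
From 7 via lambda: add 0.
From 12 via lambda: add 9.
From 9 via lambda: add 10, 11.
lambda-closure = {0, 4, 5, 7, 8, 9, 10, 11, 12}, which has 9 states.

9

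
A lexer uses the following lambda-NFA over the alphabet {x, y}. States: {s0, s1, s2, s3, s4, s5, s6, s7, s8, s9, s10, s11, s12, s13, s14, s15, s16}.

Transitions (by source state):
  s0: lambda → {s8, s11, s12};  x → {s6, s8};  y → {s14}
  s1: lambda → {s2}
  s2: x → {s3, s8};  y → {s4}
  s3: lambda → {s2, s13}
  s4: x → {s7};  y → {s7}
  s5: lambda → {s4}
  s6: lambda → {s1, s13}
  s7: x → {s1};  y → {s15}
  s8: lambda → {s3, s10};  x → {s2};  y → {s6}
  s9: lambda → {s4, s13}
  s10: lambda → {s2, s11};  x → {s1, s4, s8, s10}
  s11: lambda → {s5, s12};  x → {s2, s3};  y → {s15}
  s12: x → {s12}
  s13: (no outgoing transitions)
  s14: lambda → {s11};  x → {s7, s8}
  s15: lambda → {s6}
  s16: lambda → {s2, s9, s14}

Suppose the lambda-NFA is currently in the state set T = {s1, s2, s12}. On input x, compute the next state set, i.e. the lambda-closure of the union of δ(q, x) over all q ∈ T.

s2 on x → {s3, s8}.
s12 on x → {s12}.
No x-transition from s1.
Union after reading x: {s3, s8, s12}.
Now take the lambda-closure:
From s3 via lambda: add s2, s13.
From s8 via lambda: add s10.
From s10 via lambda: add s11.
From s11 via lambda: add s5.
From s5 via lambda: add s4.
No new states can be added; the closed set is {s2, s3, s4, s5, s8, s10, s11, s12, s13}.

{s2, s3, s4, s5, s8, s10, s11, s12, s13}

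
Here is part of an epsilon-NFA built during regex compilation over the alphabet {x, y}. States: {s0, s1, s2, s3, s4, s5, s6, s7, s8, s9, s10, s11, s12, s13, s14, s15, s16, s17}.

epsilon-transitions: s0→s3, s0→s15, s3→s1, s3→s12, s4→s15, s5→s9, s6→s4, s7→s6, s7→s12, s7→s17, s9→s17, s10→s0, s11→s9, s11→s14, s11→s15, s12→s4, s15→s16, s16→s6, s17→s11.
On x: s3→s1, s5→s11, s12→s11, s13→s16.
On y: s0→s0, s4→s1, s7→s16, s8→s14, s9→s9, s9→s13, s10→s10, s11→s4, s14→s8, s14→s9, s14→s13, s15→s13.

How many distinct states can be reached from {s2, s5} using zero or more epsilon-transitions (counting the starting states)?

Start with {s2, s5}.
From s5 via epsilon: add s9.
From s9 via epsilon: add s17.
From s17 via epsilon: add s11.
From s11 via epsilon: add s14, s15.
From s15 via epsilon: add s16.
From s16 via epsilon: add s6.
From s6 via epsilon: add s4.
epsilon-closure = {s2, s4, s5, s6, s9, s11, s14, s15, s16, s17}, which has 10 states.

10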